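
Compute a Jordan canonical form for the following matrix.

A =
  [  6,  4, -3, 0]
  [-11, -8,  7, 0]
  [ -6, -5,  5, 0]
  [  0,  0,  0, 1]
J_3(1) ⊕ J_1(1)

The characteristic polynomial is
  det(x·I − A) = x^4 - 4*x^3 + 6*x^2 - 4*x + 1 = (x - 1)^4

Eigenvalues and multiplicities (the geometric multiplicity of λ is n − rank(A − λI), which equals the number of Jordan blocks for λ):
  λ = 1: algebraic multiplicity = 4, geometric multiplicity = 2

Determining the block sizes for each eigenvalue:
  λ = 1: with am = 4 and gm = 2, the partition is not yet determined (e.g. several partitions of 4 into 2 parts exist). Let N = A − (1)·I. Computing rank(N^1) = 2, rank(N^2) = 1, rank(N^3) = 0; the number of blocks of size ≥ j is rank(N^{j−1}) − rank(N^j), giving [2, 1, 1]. So we have 1 block(s) of size 3, 1 block(s) of size 1 → block sizes [3, 1]

Assembling the blocks gives a Jordan form
J =
  [1, 1, 0, 0]
  [0, 1, 1, 0]
  [0, 0, 1, 0]
  [0, 0, 0, 1]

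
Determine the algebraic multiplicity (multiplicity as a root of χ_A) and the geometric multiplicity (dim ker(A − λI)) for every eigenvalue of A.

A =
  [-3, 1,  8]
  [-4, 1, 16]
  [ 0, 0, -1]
λ = -1: alg = 3, geom = 2

Step 1 — factor the characteristic polynomial to read off the algebraic multiplicities:
  χ_A(x) = (x + 1)^3

Step 2 — compute geometric multiplicities via the rank-nullity identity g(λ) = n − rank(A − λI):
  rank(A − (-1)·I) = 1, so dim ker(A − (-1)·I) = n − 1 = 2

Summary:
  λ = -1: algebraic multiplicity = 3, geometric multiplicity = 2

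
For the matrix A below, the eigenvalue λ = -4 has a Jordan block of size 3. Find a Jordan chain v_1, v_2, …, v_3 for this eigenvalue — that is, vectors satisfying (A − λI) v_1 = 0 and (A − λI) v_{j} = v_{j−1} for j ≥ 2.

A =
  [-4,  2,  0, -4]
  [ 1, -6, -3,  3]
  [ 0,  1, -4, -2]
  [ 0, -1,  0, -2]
A Jordan chain for λ = -4 of length 3:
v_1 = (2, -2, 1, -1)ᵀ
v_2 = (0, 1, 0, 0)ᵀ
v_3 = (1, 0, 0, 0)ᵀ

Let N = A − (-4)·I. We want v_3 with N^3 v_3 = 0 but N^2 v_3 ≠ 0; then v_{j-1} := N · v_j for j = 3, …, 2.

Pick v_3 = (1, 0, 0, 0)ᵀ.
Then v_2 = N · v_3 = (0, 1, 0, 0)ᵀ.
Then v_1 = N · v_2 = (2, -2, 1, -1)ᵀ.

Sanity check: (A − (-4)·I) v_1 = (0, 0, 0, 0)ᵀ = 0. ✓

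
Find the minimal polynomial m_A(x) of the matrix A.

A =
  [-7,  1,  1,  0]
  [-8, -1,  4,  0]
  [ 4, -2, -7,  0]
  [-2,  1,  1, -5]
x^2 + 10*x + 25

The characteristic polynomial is χ_A(x) = (x + 5)^4, so the eigenvalues are known. The minimal polynomial is
  m_A(x) = Π_λ (x − λ)^{k_λ}
where k_λ is the size of the *largest* Jordan block for λ (equivalently, the smallest k with (A − λI)^k v = 0 for every generalised eigenvector v of λ).

  λ = -5: largest Jordan block has size 2, contributing (x + 5)^2

So m_A(x) = (x + 5)^2 = x^2 + 10*x + 25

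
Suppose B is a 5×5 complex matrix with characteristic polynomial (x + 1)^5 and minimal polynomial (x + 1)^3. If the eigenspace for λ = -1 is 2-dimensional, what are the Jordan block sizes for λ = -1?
Block sizes for λ = -1: [3, 2]

Step 1 — from the characteristic polynomial, algebraic multiplicity of λ = -1 is 5. From dim ker(B − (-1)·I) = 2, there are exactly 2 Jordan blocks for λ = -1.
Step 2 — from the minimal polynomial, the factor (x + 1)^3 tells us the largest block for λ = -1 has size 3.
Step 3 — with total size 5, 2 blocks, and largest block 3, the block sizes (in nonincreasing order) are [3, 2].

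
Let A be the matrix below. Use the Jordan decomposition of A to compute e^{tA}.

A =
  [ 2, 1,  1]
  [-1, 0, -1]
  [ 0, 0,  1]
e^{tA} =
  [t*exp(t) + exp(t), t*exp(t), t*exp(t)]
  [-t*exp(t), -t*exp(t) + exp(t), -t*exp(t)]
  [0, 0, exp(t)]

Strategy: write A = P · J · P⁻¹ where J is a Jordan canonical form, so e^{tA} = P · e^{tJ} · P⁻¹, and e^{tJ} can be computed block-by-block.

A has Jordan form
J =
  [1, 1, 0]
  [0, 1, 0]
  [0, 0, 1]
(up to reordering of blocks).

Per-block formulas:
  For a 2×2 Jordan block J_2(1): exp(t · J_2(1)) = e^(1t)·(I + t·N), where N is the 2×2 nilpotent shift.
  For a 1×1 block at λ = 1: exp(t · [1]) = [e^(1t)].

After assembling e^{tJ} and conjugating by P, we get:

e^{tA} =
  [t*exp(t) + exp(t), t*exp(t), t*exp(t)]
  [-t*exp(t), -t*exp(t) + exp(t), -t*exp(t)]
  [0, 0, exp(t)]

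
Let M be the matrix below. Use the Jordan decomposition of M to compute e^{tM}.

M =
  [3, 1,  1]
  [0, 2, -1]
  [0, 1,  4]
e^{tM} =
  [exp(3*t), t*exp(3*t), t*exp(3*t)]
  [0, -t*exp(3*t) + exp(3*t), -t*exp(3*t)]
  [0, t*exp(3*t), t*exp(3*t) + exp(3*t)]

Strategy: write M = P · J · P⁻¹ where J is a Jordan canonical form, so e^{tM} = P · e^{tJ} · P⁻¹, and e^{tJ} can be computed block-by-block.

M has Jordan form
J =
  [3, 1, 0]
  [0, 3, 0]
  [0, 0, 3]
(up to reordering of blocks).

Per-block formulas:
  For a 2×2 Jordan block J_2(3): exp(t · J_2(3)) = e^(3t)·(I + t·N), where N is the 2×2 nilpotent shift.
  For a 1×1 block at λ = 3: exp(t · [3]) = [e^(3t)].

After assembling e^{tJ} and conjugating by P, we get:

e^{tM} =
  [exp(3*t), t*exp(3*t), t*exp(3*t)]
  [0, -t*exp(3*t) + exp(3*t), -t*exp(3*t)]
  [0, t*exp(3*t), t*exp(3*t) + exp(3*t)]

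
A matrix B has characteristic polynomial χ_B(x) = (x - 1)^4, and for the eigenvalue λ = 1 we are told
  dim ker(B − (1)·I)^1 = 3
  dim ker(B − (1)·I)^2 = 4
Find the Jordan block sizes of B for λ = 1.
Block sizes for λ = 1: [2, 1, 1]

From the dimensions of kernels of powers, the number of Jordan blocks of size at least j is d_j − d_{j−1} where d_j = dim ker(N^j) (with d_0 = 0). Computing the differences gives [3, 1].
The number of blocks of size exactly k is (#blocks of size ≥ k) − (#blocks of size ≥ k + 1), so the partition is: 2 block(s) of size 1, 1 block(s) of size 2.
In nonincreasing order the block sizes are [2, 1, 1].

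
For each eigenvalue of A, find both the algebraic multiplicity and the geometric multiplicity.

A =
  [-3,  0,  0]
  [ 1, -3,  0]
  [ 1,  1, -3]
λ = -3: alg = 3, geom = 1

Step 1 — factor the characteristic polynomial to read off the algebraic multiplicities:
  χ_A(x) = (x + 3)^3

Step 2 — compute geometric multiplicities via the rank-nullity identity g(λ) = n − rank(A − λI):
  rank(A − (-3)·I) = 2, so dim ker(A − (-3)·I) = n − 2 = 1

Summary:
  λ = -3: algebraic multiplicity = 3, geometric multiplicity = 1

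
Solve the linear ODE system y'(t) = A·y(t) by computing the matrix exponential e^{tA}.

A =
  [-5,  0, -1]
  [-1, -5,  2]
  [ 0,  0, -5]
e^{tA} =
  [exp(-5*t), 0, -t*exp(-5*t)]
  [-t*exp(-5*t), exp(-5*t), t^2*exp(-5*t)/2 + 2*t*exp(-5*t)]
  [0, 0, exp(-5*t)]

Strategy: write A = P · J · P⁻¹ where J is a Jordan canonical form, so e^{tA} = P · e^{tJ} · P⁻¹, and e^{tJ} can be computed block-by-block.

A has Jordan form
J =
  [-5,  1,  0]
  [ 0, -5,  1]
  [ 0,  0, -5]
(up to reordering of blocks).

Per-block formulas:
  For a 3×3 Jordan block J_3(-5): exp(t · J_3(-5)) = e^(-5t)·(I + t·N + (t^2/2)·N^2), where N is the 3×3 nilpotent shift.

After assembling e^{tJ} and conjugating by P, we get:

e^{tA} =
  [exp(-5*t), 0, -t*exp(-5*t)]
  [-t*exp(-5*t), exp(-5*t), t^2*exp(-5*t)/2 + 2*t*exp(-5*t)]
  [0, 0, exp(-5*t)]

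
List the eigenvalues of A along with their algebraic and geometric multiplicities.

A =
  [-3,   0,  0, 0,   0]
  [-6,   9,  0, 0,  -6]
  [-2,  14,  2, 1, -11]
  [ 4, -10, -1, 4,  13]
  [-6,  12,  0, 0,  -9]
λ = -3: alg = 2, geom = 2; λ = 3: alg = 3, geom = 2

Step 1 — factor the characteristic polynomial to read off the algebraic multiplicities:
  χ_A(x) = (x - 3)^3*(x + 3)^2

Step 2 — compute geometric multiplicities via the rank-nullity identity g(λ) = n − rank(A − λI):
  rank(A − (-3)·I) = 3, so dim ker(A − (-3)·I) = n − 3 = 2
  rank(A − (3)·I) = 3, so dim ker(A − (3)·I) = n − 3 = 2

Summary:
  λ = -3: algebraic multiplicity = 2, geometric multiplicity = 2
  λ = 3: algebraic multiplicity = 3, geometric multiplicity = 2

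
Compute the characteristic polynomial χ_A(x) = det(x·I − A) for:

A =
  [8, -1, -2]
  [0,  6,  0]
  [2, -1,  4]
x^3 - 18*x^2 + 108*x - 216

Expanding det(x·I − A) (e.g. by cofactor expansion or by noting that A is similar to its Jordan form J, which has the same characteristic polynomial as A) gives
  χ_A(x) = x^3 - 18*x^2 + 108*x - 216
which factors as (x - 6)^3. The eigenvalues (with algebraic multiplicities) are λ = 6 with multiplicity 3.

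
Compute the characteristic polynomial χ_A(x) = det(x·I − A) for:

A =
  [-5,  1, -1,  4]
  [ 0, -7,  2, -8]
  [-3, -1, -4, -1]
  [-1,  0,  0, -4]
x^4 + 20*x^3 + 150*x^2 + 500*x + 625

Expanding det(x·I − A) (e.g. by cofactor expansion or by noting that A is similar to its Jordan form J, which has the same characteristic polynomial as A) gives
  χ_A(x) = x^4 + 20*x^3 + 150*x^2 + 500*x + 625
which factors as (x + 5)^4. The eigenvalues (with algebraic multiplicities) are λ = -5 with multiplicity 4.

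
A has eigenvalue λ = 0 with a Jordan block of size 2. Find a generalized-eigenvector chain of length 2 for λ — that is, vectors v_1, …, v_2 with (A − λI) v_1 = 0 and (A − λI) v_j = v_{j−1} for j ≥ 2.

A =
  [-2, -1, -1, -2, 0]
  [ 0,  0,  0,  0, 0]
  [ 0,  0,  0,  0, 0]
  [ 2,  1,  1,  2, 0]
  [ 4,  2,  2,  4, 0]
A Jordan chain for λ = 0 of length 2:
v_1 = (-2, 0, 0, 2, 4)ᵀ
v_2 = (1, 0, 0, 0, 0)ᵀ

Let N = A − (0)·I. We want v_2 with N^2 v_2 = 0 but N^1 v_2 ≠ 0; then v_{j-1} := N · v_j for j = 2, …, 2.

Pick v_2 = (1, 0, 0, 0, 0)ᵀ.
Then v_1 = N · v_2 = (-2, 0, 0, 2, 4)ᵀ.

Sanity check: (A − (0)·I) v_1 = (0, 0, 0, 0, 0)ᵀ = 0. ✓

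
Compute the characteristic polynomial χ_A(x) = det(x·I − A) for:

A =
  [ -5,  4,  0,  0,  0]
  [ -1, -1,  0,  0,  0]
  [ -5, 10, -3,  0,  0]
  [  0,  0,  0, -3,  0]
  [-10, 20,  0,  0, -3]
x^5 + 15*x^4 + 90*x^3 + 270*x^2 + 405*x + 243

Expanding det(x·I − A) (e.g. by cofactor expansion or by noting that A is similar to its Jordan form J, which has the same characteristic polynomial as A) gives
  χ_A(x) = x^5 + 15*x^4 + 90*x^3 + 270*x^2 + 405*x + 243
which factors as (x + 3)^5. The eigenvalues (with algebraic multiplicities) are λ = -3 with multiplicity 5.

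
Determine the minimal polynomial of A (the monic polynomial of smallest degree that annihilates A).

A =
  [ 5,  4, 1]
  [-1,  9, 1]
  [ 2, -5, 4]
x^3 - 18*x^2 + 108*x - 216

The characteristic polynomial is χ_A(x) = (x - 6)^3, so the eigenvalues are known. The minimal polynomial is
  m_A(x) = Π_λ (x − λ)^{k_λ}
where k_λ is the size of the *largest* Jordan block for λ (equivalently, the smallest k with (A − λI)^k v = 0 for every generalised eigenvector v of λ).

  λ = 6: largest Jordan block has size 3, contributing (x − 6)^3

So m_A(x) = (x - 6)^3 = x^3 - 18*x^2 + 108*x - 216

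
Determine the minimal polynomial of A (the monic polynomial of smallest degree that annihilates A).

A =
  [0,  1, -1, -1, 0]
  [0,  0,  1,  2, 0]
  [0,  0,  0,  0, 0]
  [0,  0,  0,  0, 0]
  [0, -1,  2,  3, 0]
x^3

The characteristic polynomial is χ_A(x) = x^5, so the eigenvalues are known. The minimal polynomial is
  m_A(x) = Π_λ (x − λ)^{k_λ}
where k_λ is the size of the *largest* Jordan block for λ (equivalently, the smallest k with (A − λI)^k v = 0 for every generalised eigenvector v of λ).

  λ = 0: largest Jordan block has size 3, contributing (x − 0)^3

So m_A(x) = x^3 = x^3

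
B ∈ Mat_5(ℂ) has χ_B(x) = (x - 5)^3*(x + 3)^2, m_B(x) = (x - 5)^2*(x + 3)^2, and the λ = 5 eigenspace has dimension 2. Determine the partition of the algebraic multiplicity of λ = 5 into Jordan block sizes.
Block sizes for λ = 5: [2, 1]

Step 1 — from the characteristic polynomial, algebraic multiplicity of λ = 5 is 3. From dim ker(B − (5)·I) = 2, there are exactly 2 Jordan blocks for λ = 5.
Step 2 — from the minimal polynomial, the factor (x − 5)^2 tells us the largest block for λ = 5 has size 2.
Step 3 — with total size 3, 2 blocks, and largest block 2, the block sizes (in nonincreasing order) are [2, 1].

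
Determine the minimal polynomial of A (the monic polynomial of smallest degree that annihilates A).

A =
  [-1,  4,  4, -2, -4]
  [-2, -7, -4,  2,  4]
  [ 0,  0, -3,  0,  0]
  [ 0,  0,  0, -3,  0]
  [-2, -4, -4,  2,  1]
x^2 + 4*x + 3

The characteristic polynomial is χ_A(x) = (x + 1)*(x + 3)^4, so the eigenvalues are known. The minimal polynomial is
  m_A(x) = Π_λ (x − λ)^{k_λ}
where k_λ is the size of the *largest* Jordan block for λ (equivalently, the smallest k with (A − λI)^k v = 0 for every generalised eigenvector v of λ).

  λ = -3: largest Jordan block has size 1, contributing (x + 3)
  λ = -1: largest Jordan block has size 1, contributing (x + 1)

So m_A(x) = (x + 1)*(x + 3) = x^2 + 4*x + 3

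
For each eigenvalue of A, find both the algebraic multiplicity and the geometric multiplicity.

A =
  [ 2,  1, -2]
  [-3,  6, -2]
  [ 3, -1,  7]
λ = 5: alg = 3, geom = 2

Step 1 — factor the characteristic polynomial to read off the algebraic multiplicities:
  χ_A(x) = (x - 5)^3

Step 2 — compute geometric multiplicities via the rank-nullity identity g(λ) = n − rank(A − λI):
  rank(A − (5)·I) = 1, so dim ker(A − (5)·I) = n − 1 = 2

Summary:
  λ = 5: algebraic multiplicity = 3, geometric multiplicity = 2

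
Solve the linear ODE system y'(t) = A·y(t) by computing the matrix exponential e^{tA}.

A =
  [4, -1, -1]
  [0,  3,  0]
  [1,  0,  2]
e^{tA} =
  [t*exp(3*t) + exp(3*t), -t^2*exp(3*t)/2 - t*exp(3*t), -t*exp(3*t)]
  [0, exp(3*t), 0]
  [t*exp(3*t), -t^2*exp(3*t)/2, -t*exp(3*t) + exp(3*t)]

Strategy: write A = P · J · P⁻¹ where J is a Jordan canonical form, so e^{tA} = P · e^{tJ} · P⁻¹, and e^{tJ} can be computed block-by-block.

A has Jordan form
J =
  [3, 1, 0]
  [0, 3, 1]
  [0, 0, 3]
(up to reordering of blocks).

Per-block formulas:
  For a 3×3 Jordan block J_3(3): exp(t · J_3(3)) = e^(3t)·(I + t·N + (t^2/2)·N^2), where N is the 3×3 nilpotent shift.

After assembling e^{tJ} and conjugating by P, we get:

e^{tA} =
  [t*exp(3*t) + exp(3*t), -t^2*exp(3*t)/2 - t*exp(3*t), -t*exp(3*t)]
  [0, exp(3*t), 0]
  [t*exp(3*t), -t^2*exp(3*t)/2, -t*exp(3*t) + exp(3*t)]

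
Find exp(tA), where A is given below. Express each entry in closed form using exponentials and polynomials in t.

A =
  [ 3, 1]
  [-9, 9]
e^{tA} =
  [-3*t*exp(6*t) + exp(6*t), t*exp(6*t)]
  [-9*t*exp(6*t), 3*t*exp(6*t) + exp(6*t)]

Strategy: write A = P · J · P⁻¹ where J is a Jordan canonical form, so e^{tA} = P · e^{tJ} · P⁻¹, and e^{tJ} can be computed block-by-block.

A has Jordan form
J =
  [6, 1]
  [0, 6]
(up to reordering of blocks).

Per-block formulas:
  For a 2×2 Jordan block J_2(6): exp(t · J_2(6)) = e^(6t)·(I + t·N), where N is the 2×2 nilpotent shift.

After assembling e^{tJ} and conjugating by P, we get:

e^{tA} =
  [-3*t*exp(6*t) + exp(6*t), t*exp(6*t)]
  [-9*t*exp(6*t), 3*t*exp(6*t) + exp(6*t)]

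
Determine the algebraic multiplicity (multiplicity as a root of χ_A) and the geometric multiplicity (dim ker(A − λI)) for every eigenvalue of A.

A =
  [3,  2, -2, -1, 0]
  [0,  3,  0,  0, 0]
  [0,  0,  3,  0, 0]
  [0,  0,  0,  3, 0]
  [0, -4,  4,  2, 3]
λ = 3: alg = 5, geom = 4

Step 1 — factor the characteristic polynomial to read off the algebraic multiplicities:
  χ_A(x) = (x - 3)^5

Step 2 — compute geometric multiplicities via the rank-nullity identity g(λ) = n − rank(A − λI):
  rank(A − (3)·I) = 1, so dim ker(A − (3)·I) = n − 1 = 4

Summary:
  λ = 3: algebraic multiplicity = 5, geometric multiplicity = 4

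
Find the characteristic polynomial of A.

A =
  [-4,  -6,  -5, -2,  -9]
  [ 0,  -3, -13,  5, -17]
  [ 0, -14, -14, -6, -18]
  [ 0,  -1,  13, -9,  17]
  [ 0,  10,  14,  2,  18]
x^5 + 12*x^4 + 48*x^3 + 64*x^2

Expanding det(x·I − A) (e.g. by cofactor expansion or by noting that A is similar to its Jordan form J, which has the same characteristic polynomial as A) gives
  χ_A(x) = x^5 + 12*x^4 + 48*x^3 + 64*x^2
which factors as x^2*(x + 4)^3. The eigenvalues (with algebraic multiplicities) are λ = -4 with multiplicity 3, λ = 0 with multiplicity 2.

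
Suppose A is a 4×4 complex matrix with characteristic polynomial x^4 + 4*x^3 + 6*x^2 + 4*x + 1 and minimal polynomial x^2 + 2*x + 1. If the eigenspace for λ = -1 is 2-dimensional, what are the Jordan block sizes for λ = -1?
Block sizes for λ = -1: [2, 2]

Step 1 — from the characteristic polynomial, algebraic multiplicity of λ = -1 is 4. From dim ker(A − (-1)·I) = 2, there are exactly 2 Jordan blocks for λ = -1.
Step 2 — from the minimal polynomial, the factor (x + 1)^2 tells us the largest block for λ = -1 has size 2.
Step 3 — with total size 4, 2 blocks, and largest block 2, the block sizes (in nonincreasing order) are [2, 2].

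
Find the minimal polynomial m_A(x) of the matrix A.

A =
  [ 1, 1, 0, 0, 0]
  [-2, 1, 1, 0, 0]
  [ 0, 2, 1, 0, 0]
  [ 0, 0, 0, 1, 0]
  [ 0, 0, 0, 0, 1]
x^3 - 3*x^2 + 3*x - 1

The characteristic polynomial is χ_A(x) = (x - 1)^5, so the eigenvalues are known. The minimal polynomial is
  m_A(x) = Π_λ (x − λ)^{k_λ}
where k_λ is the size of the *largest* Jordan block for λ (equivalently, the smallest k with (A − λI)^k v = 0 for every generalised eigenvector v of λ).

  λ = 1: largest Jordan block has size 3, contributing (x − 1)^3

So m_A(x) = (x - 1)^3 = x^3 - 3*x^2 + 3*x - 1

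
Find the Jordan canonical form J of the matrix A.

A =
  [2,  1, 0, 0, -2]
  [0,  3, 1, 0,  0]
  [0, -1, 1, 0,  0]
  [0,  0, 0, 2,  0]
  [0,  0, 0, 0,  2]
J_3(2) ⊕ J_1(2) ⊕ J_1(2)

The characteristic polynomial is
  det(x·I − A) = x^5 - 10*x^4 + 40*x^3 - 80*x^2 + 80*x - 32 = (x - 2)^5

Eigenvalues and multiplicities (the geometric multiplicity of λ is n − rank(A − λI), which equals the number of Jordan blocks for λ):
  λ = 2: algebraic multiplicity = 5, geometric multiplicity = 3

Determining the block sizes for each eigenvalue:
  λ = 2: with am = 5 and gm = 3, the partition is not yet determined (e.g. several partitions of 5 into 3 parts exist). Let N = A − (2)·I. Computing rank(N^1) = 2, rank(N^2) = 1, rank(N^3) = 0; the number of blocks of size ≥ j is rank(N^{j−1}) − rank(N^j), giving [3, 1, 1]. So we have 1 block(s) of size 3, 2 block(s) of size 1 → block sizes [3, 1, 1]

Assembling the blocks gives a Jordan form
J =
  [2, 1, 0, 0, 0]
  [0, 2, 1, 0, 0]
  [0, 0, 2, 0, 0]
  [0, 0, 0, 2, 0]
  [0, 0, 0, 0, 2]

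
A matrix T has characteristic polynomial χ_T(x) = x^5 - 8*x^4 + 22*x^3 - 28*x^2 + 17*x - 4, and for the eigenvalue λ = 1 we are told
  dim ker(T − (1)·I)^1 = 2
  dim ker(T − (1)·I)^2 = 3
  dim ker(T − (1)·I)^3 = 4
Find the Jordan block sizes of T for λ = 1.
Block sizes for λ = 1: [3, 1]

From the dimensions of kernels of powers, the number of Jordan blocks of size at least j is d_j − d_{j−1} where d_j = dim ker(N^j) (with d_0 = 0). Computing the differences gives [2, 1, 1].
The number of blocks of size exactly k is (#blocks of size ≥ k) − (#blocks of size ≥ k + 1), so the partition is: 1 block(s) of size 1, 1 block(s) of size 3.
In nonincreasing order the block sizes are [3, 1].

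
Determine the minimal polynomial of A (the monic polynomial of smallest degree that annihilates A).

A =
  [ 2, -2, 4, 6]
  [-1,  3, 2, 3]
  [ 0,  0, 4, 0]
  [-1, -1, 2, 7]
x^2 - 8*x + 16

The characteristic polynomial is χ_A(x) = (x - 4)^4, so the eigenvalues are known. The minimal polynomial is
  m_A(x) = Π_λ (x − λ)^{k_λ}
where k_λ is the size of the *largest* Jordan block for λ (equivalently, the smallest k with (A − λI)^k v = 0 for every generalised eigenvector v of λ).

  λ = 4: largest Jordan block has size 2, contributing (x − 4)^2

So m_A(x) = (x - 4)^2 = x^2 - 8*x + 16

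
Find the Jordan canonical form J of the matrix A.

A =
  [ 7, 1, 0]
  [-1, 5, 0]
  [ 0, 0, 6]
J_2(6) ⊕ J_1(6)

The characteristic polynomial is
  det(x·I − A) = x^3 - 18*x^2 + 108*x - 216 = (x - 6)^3

Eigenvalues and multiplicities (the geometric multiplicity of λ is n − rank(A − λI), which equals the number of Jordan blocks for λ):
  λ = 6: algebraic multiplicity = 3, geometric multiplicity = 2

Determining the block sizes for each eigenvalue:
  λ = 6: 2 blocks summing to 3 forces exactly one block of size 2 and the rest size 1 → block sizes [2, 1]

Assembling the blocks gives a Jordan form
J =
  [6, 1, 0]
  [0, 6, 0]
  [0, 0, 6]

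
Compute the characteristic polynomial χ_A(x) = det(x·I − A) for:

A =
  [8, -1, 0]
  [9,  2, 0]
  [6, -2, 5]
x^3 - 15*x^2 + 75*x - 125

Expanding det(x·I − A) (e.g. by cofactor expansion or by noting that A is similar to its Jordan form J, which has the same characteristic polynomial as A) gives
  χ_A(x) = x^3 - 15*x^2 + 75*x - 125
which factors as (x - 5)^3. The eigenvalues (with algebraic multiplicities) are λ = 5 with multiplicity 3.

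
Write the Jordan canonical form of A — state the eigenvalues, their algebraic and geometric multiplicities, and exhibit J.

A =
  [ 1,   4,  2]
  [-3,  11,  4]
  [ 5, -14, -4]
J_1(2) ⊕ J_2(3)

The characteristic polynomial is
  det(x·I − A) = x^3 - 8*x^2 + 21*x - 18 = (x - 3)^2*(x - 2)

Eigenvalues and multiplicities (the geometric multiplicity of λ is n − rank(A − λI), which equals the number of Jordan blocks for λ):
  λ = 2: algebraic multiplicity = 1, geometric multiplicity = 1
  λ = 3: algebraic multiplicity = 2, geometric multiplicity = 1

Determining the block sizes for each eigenvalue:
  λ = 2: one block (gm = 1), so the single block has size am = 1 → block sizes [1]
  λ = 3: one block (gm = 1), so the single block has size am = 2 → block sizes [2]

Assembling the blocks gives a Jordan form
J =
  [2, 0, 0]
  [0, 3, 1]
  [0, 0, 3]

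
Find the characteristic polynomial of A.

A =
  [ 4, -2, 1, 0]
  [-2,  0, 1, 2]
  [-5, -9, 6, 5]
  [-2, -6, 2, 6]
x^4 - 16*x^3 + 96*x^2 - 256*x + 256

Expanding det(x·I − A) (e.g. by cofactor expansion or by noting that A is similar to its Jordan form J, which has the same characteristic polynomial as A) gives
  χ_A(x) = x^4 - 16*x^3 + 96*x^2 - 256*x + 256
which factors as (x - 4)^4. The eigenvalues (with algebraic multiplicities) are λ = 4 with multiplicity 4.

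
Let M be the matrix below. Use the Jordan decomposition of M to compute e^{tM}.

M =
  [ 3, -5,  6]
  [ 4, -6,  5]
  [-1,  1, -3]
e^{tM} =
  [-t^2*exp(-2*t)/2 + 5*t*exp(-2*t) + exp(-2*t), t^2*exp(-2*t)/2 - 5*t*exp(-2*t), -t^2*exp(-2*t)/2 + 6*t*exp(-2*t)]
  [-t^2*exp(-2*t)/2 + 4*t*exp(-2*t), t^2*exp(-2*t)/2 - 4*t*exp(-2*t) + exp(-2*t), -t^2*exp(-2*t)/2 + 5*t*exp(-2*t)]
  [-t*exp(-2*t), t*exp(-2*t), -t*exp(-2*t) + exp(-2*t)]

Strategy: write M = P · J · P⁻¹ where J is a Jordan canonical form, so e^{tM} = P · e^{tJ} · P⁻¹, and e^{tJ} can be computed block-by-block.

M has Jordan form
J =
  [-2,  1,  0]
  [ 0, -2,  1]
  [ 0,  0, -2]
(up to reordering of blocks).

Per-block formulas:
  For a 3×3 Jordan block J_3(-2): exp(t · J_3(-2)) = e^(-2t)·(I + t·N + (t^2/2)·N^2), where N is the 3×3 nilpotent shift.

After assembling e^{tJ} and conjugating by P, we get:

e^{tM} =
  [-t^2*exp(-2*t)/2 + 5*t*exp(-2*t) + exp(-2*t), t^2*exp(-2*t)/2 - 5*t*exp(-2*t), -t^2*exp(-2*t)/2 + 6*t*exp(-2*t)]
  [-t^2*exp(-2*t)/2 + 4*t*exp(-2*t), t^2*exp(-2*t)/2 - 4*t*exp(-2*t) + exp(-2*t), -t^2*exp(-2*t)/2 + 5*t*exp(-2*t)]
  [-t*exp(-2*t), t*exp(-2*t), -t*exp(-2*t) + exp(-2*t)]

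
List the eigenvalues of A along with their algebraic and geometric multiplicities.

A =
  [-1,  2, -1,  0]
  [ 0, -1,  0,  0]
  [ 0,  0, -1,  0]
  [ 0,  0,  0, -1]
λ = -1: alg = 4, geom = 3

Step 1 — factor the characteristic polynomial to read off the algebraic multiplicities:
  χ_A(x) = (x + 1)^4

Step 2 — compute geometric multiplicities via the rank-nullity identity g(λ) = n − rank(A − λI):
  rank(A − (-1)·I) = 1, so dim ker(A − (-1)·I) = n − 1 = 3

Summary:
  λ = -1: algebraic multiplicity = 4, geometric multiplicity = 3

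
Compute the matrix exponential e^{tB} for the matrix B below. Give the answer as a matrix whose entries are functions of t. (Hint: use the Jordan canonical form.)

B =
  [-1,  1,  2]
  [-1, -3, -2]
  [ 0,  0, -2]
e^{tB} =
  [t*exp(-2*t) + exp(-2*t), t*exp(-2*t), 2*t*exp(-2*t)]
  [-t*exp(-2*t), -t*exp(-2*t) + exp(-2*t), -2*t*exp(-2*t)]
  [0, 0, exp(-2*t)]

Strategy: write B = P · J · P⁻¹ where J is a Jordan canonical form, so e^{tB} = P · e^{tJ} · P⁻¹, and e^{tJ} can be computed block-by-block.

B has Jordan form
J =
  [-2,  1,  0]
  [ 0, -2,  0]
  [ 0,  0, -2]
(up to reordering of blocks).

Per-block formulas:
  For a 2×2 Jordan block J_2(-2): exp(t · J_2(-2)) = e^(-2t)·(I + t·N), where N is the 2×2 nilpotent shift.
  For a 1×1 block at λ = -2: exp(t · [-2]) = [e^(-2t)].

After assembling e^{tJ} and conjugating by P, we get:

e^{tB} =
  [t*exp(-2*t) + exp(-2*t), t*exp(-2*t), 2*t*exp(-2*t)]
  [-t*exp(-2*t), -t*exp(-2*t) + exp(-2*t), -2*t*exp(-2*t)]
  [0, 0, exp(-2*t)]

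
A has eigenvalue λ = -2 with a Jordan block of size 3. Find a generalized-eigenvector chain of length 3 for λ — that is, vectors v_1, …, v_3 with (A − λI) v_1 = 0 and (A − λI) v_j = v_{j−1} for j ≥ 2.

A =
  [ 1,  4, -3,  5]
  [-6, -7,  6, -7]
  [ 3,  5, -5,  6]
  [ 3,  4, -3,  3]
A Jordan chain for λ = -2 of length 3:
v_1 = (-9, 9, -12, -9)ᵀ
v_2 = (3, -6, 3, 3)ᵀ
v_3 = (1, 0, 0, 0)ᵀ

Let N = A − (-2)·I. We want v_3 with N^3 v_3 = 0 but N^2 v_3 ≠ 0; then v_{j-1} := N · v_j for j = 3, …, 2.

Pick v_3 = (1, 0, 0, 0)ᵀ.
Then v_2 = N · v_3 = (3, -6, 3, 3)ᵀ.
Then v_1 = N · v_2 = (-9, 9, -12, -9)ᵀ.

Sanity check: (A − (-2)·I) v_1 = (0, 0, 0, 0)ᵀ = 0. ✓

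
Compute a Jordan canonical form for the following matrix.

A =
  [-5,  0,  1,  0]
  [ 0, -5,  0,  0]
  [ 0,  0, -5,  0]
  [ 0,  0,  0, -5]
J_2(-5) ⊕ J_1(-5) ⊕ J_1(-5)

The characteristic polynomial is
  det(x·I − A) = x^4 + 20*x^3 + 150*x^2 + 500*x + 625 = (x + 5)^4

Eigenvalues and multiplicities (the geometric multiplicity of λ is n − rank(A − λI), which equals the number of Jordan blocks for λ):
  λ = -5: algebraic multiplicity = 4, geometric multiplicity = 3

Determining the block sizes for each eigenvalue:
  λ = -5: 3 blocks summing to 4 forces exactly one block of size 2 and the rest size 1 → block sizes [2, 1, 1]

Assembling the blocks gives a Jordan form
J =
  [-5,  1,  0,  0]
  [ 0, -5,  0,  0]
  [ 0,  0, -5,  0]
  [ 0,  0,  0, -5]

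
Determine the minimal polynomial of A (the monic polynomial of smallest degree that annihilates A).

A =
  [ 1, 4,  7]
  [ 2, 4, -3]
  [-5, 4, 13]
x^3 - 18*x^2 + 108*x - 216

The characteristic polynomial is χ_A(x) = (x - 6)^3, so the eigenvalues are known. The minimal polynomial is
  m_A(x) = Π_λ (x − λ)^{k_λ}
where k_λ is the size of the *largest* Jordan block for λ (equivalently, the smallest k with (A − λI)^k v = 0 for every generalised eigenvector v of λ).

  λ = 6: largest Jordan block has size 3, contributing (x − 6)^3

So m_A(x) = (x - 6)^3 = x^3 - 18*x^2 + 108*x - 216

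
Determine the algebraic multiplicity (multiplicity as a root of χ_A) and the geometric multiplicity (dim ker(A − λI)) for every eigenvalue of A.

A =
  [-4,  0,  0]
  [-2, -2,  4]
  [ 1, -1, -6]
λ = -4: alg = 3, geom = 2

Step 1 — factor the characteristic polynomial to read off the algebraic multiplicities:
  χ_A(x) = (x + 4)^3

Step 2 — compute geometric multiplicities via the rank-nullity identity g(λ) = n − rank(A − λI):
  rank(A − (-4)·I) = 1, so dim ker(A − (-4)·I) = n − 1 = 2

Summary:
  λ = -4: algebraic multiplicity = 3, geometric multiplicity = 2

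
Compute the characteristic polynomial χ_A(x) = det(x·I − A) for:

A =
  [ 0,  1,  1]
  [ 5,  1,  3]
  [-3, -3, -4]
x^3 + 3*x^2 + 3*x + 1

Expanding det(x·I − A) (e.g. by cofactor expansion or by noting that A is similar to its Jordan form J, which has the same characteristic polynomial as A) gives
  χ_A(x) = x^3 + 3*x^2 + 3*x + 1
which factors as (x + 1)^3. The eigenvalues (with algebraic multiplicities) are λ = -1 with multiplicity 3.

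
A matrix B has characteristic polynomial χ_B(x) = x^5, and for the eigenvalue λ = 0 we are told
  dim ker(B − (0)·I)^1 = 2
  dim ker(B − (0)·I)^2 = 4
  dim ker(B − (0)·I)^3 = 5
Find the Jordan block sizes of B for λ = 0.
Block sizes for λ = 0: [3, 2]

From the dimensions of kernels of powers, the number of Jordan blocks of size at least j is d_j − d_{j−1} where d_j = dim ker(N^j) (with d_0 = 0). Computing the differences gives [2, 2, 1].
The number of blocks of size exactly k is (#blocks of size ≥ k) − (#blocks of size ≥ k + 1), so the partition is: 1 block(s) of size 2, 1 block(s) of size 3.
In nonincreasing order the block sizes are [3, 2].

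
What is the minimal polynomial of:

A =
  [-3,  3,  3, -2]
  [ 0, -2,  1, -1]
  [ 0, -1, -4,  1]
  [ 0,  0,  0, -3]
x^2 + 6*x + 9

The characteristic polynomial is χ_A(x) = (x + 3)^4, so the eigenvalues are known. The minimal polynomial is
  m_A(x) = Π_λ (x − λ)^{k_λ}
where k_λ is the size of the *largest* Jordan block for λ (equivalently, the smallest k with (A − λI)^k v = 0 for every generalised eigenvector v of λ).

  λ = -3: largest Jordan block has size 2, contributing (x + 3)^2

So m_A(x) = (x + 3)^2 = x^2 + 6*x + 9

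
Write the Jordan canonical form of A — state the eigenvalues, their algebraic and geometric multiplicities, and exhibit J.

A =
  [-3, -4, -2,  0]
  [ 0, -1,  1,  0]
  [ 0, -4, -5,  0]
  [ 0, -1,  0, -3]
J_3(-3) ⊕ J_1(-3)

The characteristic polynomial is
  det(x·I − A) = x^4 + 12*x^3 + 54*x^2 + 108*x + 81 = (x + 3)^4

Eigenvalues and multiplicities (the geometric multiplicity of λ is n − rank(A − λI), which equals the number of Jordan blocks for λ):
  λ = -3: algebraic multiplicity = 4, geometric multiplicity = 2

Determining the block sizes for each eigenvalue:
  λ = -3: with am = 4 and gm = 2, the partition is not yet determined (e.g. several partitions of 4 into 2 parts exist). Let N = A − (-3)·I. Computing rank(N^1) = 2, rank(N^2) = 1, rank(N^3) = 0; the number of blocks of size ≥ j is rank(N^{j−1}) − rank(N^j), giving [2, 1, 1]. So we have 1 block(s) of size 3, 1 block(s) of size 1 → block sizes [3, 1]

Assembling the blocks gives a Jordan form
J =
  [-3,  1,  0,  0]
  [ 0, -3,  1,  0]
  [ 0,  0, -3,  0]
  [ 0,  0,  0, -3]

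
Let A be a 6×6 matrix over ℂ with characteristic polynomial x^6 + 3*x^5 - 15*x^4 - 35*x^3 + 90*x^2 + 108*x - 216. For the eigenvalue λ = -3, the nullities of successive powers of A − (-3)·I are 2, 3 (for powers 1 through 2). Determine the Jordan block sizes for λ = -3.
Block sizes for λ = -3: [2, 1]

From the dimensions of kernels of powers, the number of Jordan blocks of size at least j is d_j − d_{j−1} where d_j = dim ker(N^j) (with d_0 = 0). Computing the differences gives [2, 1].
The number of blocks of size exactly k is (#blocks of size ≥ k) − (#blocks of size ≥ k + 1), so the partition is: 1 block(s) of size 1, 1 block(s) of size 2.
In nonincreasing order the block sizes are [2, 1].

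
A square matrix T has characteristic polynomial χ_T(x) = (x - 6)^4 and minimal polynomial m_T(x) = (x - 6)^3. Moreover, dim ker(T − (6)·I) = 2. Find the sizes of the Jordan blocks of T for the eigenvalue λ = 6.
Block sizes for λ = 6: [3, 1]

Step 1 — from the characteristic polynomial, algebraic multiplicity of λ = 6 is 4. From dim ker(T − (6)·I) = 2, there are exactly 2 Jordan blocks for λ = 6.
Step 2 — from the minimal polynomial, the factor (x − 6)^3 tells us the largest block for λ = 6 has size 3.
Step 3 — with total size 4, 2 blocks, and largest block 3, the block sizes (in nonincreasing order) are [3, 1].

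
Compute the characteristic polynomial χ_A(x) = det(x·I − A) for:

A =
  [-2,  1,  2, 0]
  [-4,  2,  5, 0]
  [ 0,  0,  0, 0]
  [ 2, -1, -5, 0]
x^4

Expanding det(x·I − A) (e.g. by cofactor expansion or by noting that A is similar to its Jordan form J, which has the same characteristic polynomial as A) gives
  χ_A(x) = x^4
which factors as x^4. The eigenvalues (with algebraic multiplicities) are λ = 0 with multiplicity 4.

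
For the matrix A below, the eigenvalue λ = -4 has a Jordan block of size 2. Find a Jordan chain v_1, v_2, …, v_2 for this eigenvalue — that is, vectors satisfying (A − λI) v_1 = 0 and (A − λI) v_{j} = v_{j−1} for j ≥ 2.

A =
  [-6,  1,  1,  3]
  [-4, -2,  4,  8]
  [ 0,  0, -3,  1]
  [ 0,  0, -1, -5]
A Jordan chain for λ = -4 of length 2:
v_1 = (-2, -4, 0, 0)ᵀ
v_2 = (1, 0, 0, 0)ᵀ

Let N = A − (-4)·I. We want v_2 with N^2 v_2 = 0 but N^1 v_2 ≠ 0; then v_{j-1} := N · v_j for j = 2, …, 2.

Pick v_2 = (1, 0, 0, 0)ᵀ.
Then v_1 = N · v_2 = (-2, -4, 0, 0)ᵀ.

Sanity check: (A − (-4)·I) v_1 = (0, 0, 0, 0)ᵀ = 0. ✓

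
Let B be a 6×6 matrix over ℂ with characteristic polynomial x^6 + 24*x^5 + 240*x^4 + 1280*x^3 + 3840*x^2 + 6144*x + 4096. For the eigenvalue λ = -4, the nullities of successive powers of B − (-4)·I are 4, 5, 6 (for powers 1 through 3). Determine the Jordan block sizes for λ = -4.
Block sizes for λ = -4: [3, 1, 1, 1]

From the dimensions of kernels of powers, the number of Jordan blocks of size at least j is d_j − d_{j−1} where d_j = dim ker(N^j) (with d_0 = 0). Computing the differences gives [4, 1, 1].
The number of blocks of size exactly k is (#blocks of size ≥ k) − (#blocks of size ≥ k + 1), so the partition is: 3 block(s) of size 1, 1 block(s) of size 3.
In nonincreasing order the block sizes are [3, 1, 1, 1].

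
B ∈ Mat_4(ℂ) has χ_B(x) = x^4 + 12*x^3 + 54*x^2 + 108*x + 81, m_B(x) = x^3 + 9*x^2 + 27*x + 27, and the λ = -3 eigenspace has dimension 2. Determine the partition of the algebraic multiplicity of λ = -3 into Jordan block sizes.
Block sizes for λ = -3: [3, 1]

Step 1 — from the characteristic polynomial, algebraic multiplicity of λ = -3 is 4. From dim ker(B − (-3)·I) = 2, there are exactly 2 Jordan blocks for λ = -3.
Step 2 — from the minimal polynomial, the factor (x + 3)^3 tells us the largest block for λ = -3 has size 3.
Step 3 — with total size 4, 2 blocks, and largest block 3, the block sizes (in nonincreasing order) are [3, 1].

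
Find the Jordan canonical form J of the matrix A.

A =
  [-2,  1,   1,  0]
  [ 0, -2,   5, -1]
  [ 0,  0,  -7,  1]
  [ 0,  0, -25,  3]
J_2(-2) ⊕ J_2(-2)

The characteristic polynomial is
  det(x·I − A) = x^4 + 8*x^3 + 24*x^2 + 32*x + 16 = (x + 2)^4

Eigenvalues and multiplicities (the geometric multiplicity of λ is n − rank(A − λI), which equals the number of Jordan blocks for λ):
  λ = -2: algebraic multiplicity = 4, geometric multiplicity = 2

Determining the block sizes for each eigenvalue:
  λ = -2: with am = 4 and gm = 2, the partition is not yet determined (e.g. several partitions of 4 into 2 parts exist). Let N = A − (-2)·I. Computing rank(N^1) = 2, rank(N^2) = 0; the number of blocks of size ≥ j is rank(N^{j−1}) − rank(N^j), giving [2, 2]. So we have 2 block(s) of size 2 → block sizes [2, 2]

Assembling the blocks gives a Jordan form
J =
  [-2,  1,  0,  0]
  [ 0, -2,  0,  0]
  [ 0,  0, -2,  1]
  [ 0,  0,  0, -2]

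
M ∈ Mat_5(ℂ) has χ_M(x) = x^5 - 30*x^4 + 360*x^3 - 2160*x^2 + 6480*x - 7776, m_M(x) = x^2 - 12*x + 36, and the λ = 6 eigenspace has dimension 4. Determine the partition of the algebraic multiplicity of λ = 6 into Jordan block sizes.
Block sizes for λ = 6: [2, 1, 1, 1]

Step 1 — from the characteristic polynomial, algebraic multiplicity of λ = 6 is 5. From dim ker(M − (6)·I) = 4, there are exactly 4 Jordan blocks for λ = 6.
Step 2 — from the minimal polynomial, the factor (x − 6)^2 tells us the largest block for λ = 6 has size 2.
Step 3 — with total size 5, 4 blocks, and largest block 2, the block sizes (in nonincreasing order) are [2, 1, 1, 1].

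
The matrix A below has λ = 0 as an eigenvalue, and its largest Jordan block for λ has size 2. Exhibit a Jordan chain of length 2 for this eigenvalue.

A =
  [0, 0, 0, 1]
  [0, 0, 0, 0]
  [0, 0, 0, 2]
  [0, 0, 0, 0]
A Jordan chain for λ = 0 of length 2:
v_1 = (1, 0, 2, 0)ᵀ
v_2 = (0, 0, 0, 1)ᵀ

Let N = A − (0)·I. We want v_2 with N^2 v_2 = 0 but N^1 v_2 ≠ 0; then v_{j-1} := N · v_j for j = 2, …, 2.

Pick v_2 = (0, 0, 0, 1)ᵀ.
Then v_1 = N · v_2 = (1, 0, 2, 0)ᵀ.

Sanity check: (A − (0)·I) v_1 = (0, 0, 0, 0)ᵀ = 0. ✓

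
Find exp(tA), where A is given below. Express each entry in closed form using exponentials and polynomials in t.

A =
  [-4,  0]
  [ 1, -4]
e^{tA} =
  [exp(-4*t), 0]
  [t*exp(-4*t), exp(-4*t)]

Strategy: write A = P · J · P⁻¹ where J is a Jordan canonical form, so e^{tA} = P · e^{tJ} · P⁻¹, and e^{tJ} can be computed block-by-block.

A has Jordan form
J =
  [-4,  1]
  [ 0, -4]
(up to reordering of blocks).

Per-block formulas:
  For a 2×2 Jordan block J_2(-4): exp(t · J_2(-4)) = e^(-4t)·(I + t·N), where N is the 2×2 nilpotent shift.

After assembling e^{tJ} and conjugating by P, we get:

e^{tA} =
  [exp(-4*t), 0]
  [t*exp(-4*t), exp(-4*t)]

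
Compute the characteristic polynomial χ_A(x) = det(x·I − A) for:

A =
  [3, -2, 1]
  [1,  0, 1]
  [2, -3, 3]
x^3 - 6*x^2 + 12*x - 8

Expanding det(x·I − A) (e.g. by cofactor expansion or by noting that A is similar to its Jordan form J, which has the same characteristic polynomial as A) gives
  χ_A(x) = x^3 - 6*x^2 + 12*x - 8
which factors as (x - 2)^3. The eigenvalues (with algebraic multiplicities) are λ = 2 with multiplicity 3.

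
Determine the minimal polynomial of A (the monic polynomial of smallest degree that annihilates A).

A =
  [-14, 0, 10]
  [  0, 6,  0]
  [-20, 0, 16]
x^2 - 2*x - 24

The characteristic polynomial is χ_A(x) = (x - 6)^2*(x + 4), so the eigenvalues are known. The minimal polynomial is
  m_A(x) = Π_λ (x − λ)^{k_λ}
where k_λ is the size of the *largest* Jordan block for λ (equivalently, the smallest k with (A − λI)^k v = 0 for every generalised eigenvector v of λ).

  λ = -4: largest Jordan block has size 1, contributing (x + 4)
  λ = 6: largest Jordan block has size 1, contributing (x − 6)

So m_A(x) = (x - 6)*(x + 4) = x^2 - 2*x - 24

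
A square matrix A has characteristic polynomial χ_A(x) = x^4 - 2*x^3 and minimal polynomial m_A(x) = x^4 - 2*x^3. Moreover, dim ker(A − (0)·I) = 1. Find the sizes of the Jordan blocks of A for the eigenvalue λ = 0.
Block sizes for λ = 0: [3]

Step 1 — from the characteristic polynomial, algebraic multiplicity of λ = 0 is 3. From dim ker(A − (0)·I) = 1, there are exactly 1 Jordan blocks for λ = 0.
Step 2 — from the minimal polynomial, the factor (x − 0)^3 tells us the largest block for λ = 0 has size 3.
Step 3 — with total size 3, 1 blocks, and largest block 3, the block sizes (in nonincreasing order) are [3].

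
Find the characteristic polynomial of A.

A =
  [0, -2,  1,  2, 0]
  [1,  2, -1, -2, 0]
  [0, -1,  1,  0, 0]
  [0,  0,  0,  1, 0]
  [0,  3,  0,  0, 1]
x^5 - 5*x^4 + 10*x^3 - 10*x^2 + 5*x - 1

Expanding det(x·I − A) (e.g. by cofactor expansion or by noting that A is similar to its Jordan form J, which has the same characteristic polynomial as A) gives
  χ_A(x) = x^5 - 5*x^4 + 10*x^3 - 10*x^2 + 5*x - 1
which factors as (x - 1)^5. The eigenvalues (with algebraic multiplicities) are λ = 1 with multiplicity 5.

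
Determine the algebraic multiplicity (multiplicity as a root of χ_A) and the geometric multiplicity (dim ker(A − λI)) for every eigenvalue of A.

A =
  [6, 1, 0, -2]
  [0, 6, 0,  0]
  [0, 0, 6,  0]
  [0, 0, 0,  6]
λ = 6: alg = 4, geom = 3

Step 1 — factor the characteristic polynomial to read off the algebraic multiplicities:
  χ_A(x) = (x - 6)^4

Step 2 — compute geometric multiplicities via the rank-nullity identity g(λ) = n − rank(A − λI):
  rank(A − (6)·I) = 1, so dim ker(A − (6)·I) = n − 1 = 3

Summary:
  λ = 6: algebraic multiplicity = 4, geometric multiplicity = 3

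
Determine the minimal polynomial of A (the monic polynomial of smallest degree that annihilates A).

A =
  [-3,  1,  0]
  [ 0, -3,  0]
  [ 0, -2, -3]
x^2 + 6*x + 9

The characteristic polynomial is χ_A(x) = (x + 3)^3, so the eigenvalues are known. The minimal polynomial is
  m_A(x) = Π_λ (x − λ)^{k_λ}
where k_λ is the size of the *largest* Jordan block for λ (equivalently, the smallest k with (A − λI)^k v = 0 for every generalised eigenvector v of λ).

  λ = -3: largest Jordan block has size 2, contributing (x + 3)^2

So m_A(x) = (x + 3)^2 = x^2 + 6*x + 9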